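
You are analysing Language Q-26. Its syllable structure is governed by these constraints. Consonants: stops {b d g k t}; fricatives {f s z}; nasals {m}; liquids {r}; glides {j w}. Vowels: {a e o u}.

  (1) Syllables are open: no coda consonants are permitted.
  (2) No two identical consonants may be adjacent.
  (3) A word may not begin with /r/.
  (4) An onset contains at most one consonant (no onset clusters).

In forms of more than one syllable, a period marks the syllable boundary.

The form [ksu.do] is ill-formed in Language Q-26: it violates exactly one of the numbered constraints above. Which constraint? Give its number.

[ksu.do]: syllable 1 onset /ks/ has 2 consonants (> 1).
This is a violation of constraint 4: "An onset contains at most one consonant (no onset clusters)."
The remaining constraints (1, 2, 3) are satisfied.

4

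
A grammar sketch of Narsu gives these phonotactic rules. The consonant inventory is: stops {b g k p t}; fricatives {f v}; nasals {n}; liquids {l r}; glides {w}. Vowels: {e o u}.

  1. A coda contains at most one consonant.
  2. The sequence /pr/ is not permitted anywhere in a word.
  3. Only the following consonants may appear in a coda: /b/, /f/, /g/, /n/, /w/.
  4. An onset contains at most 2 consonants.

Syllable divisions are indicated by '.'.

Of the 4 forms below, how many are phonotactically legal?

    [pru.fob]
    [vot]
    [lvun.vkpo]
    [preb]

0

[pru.fob] — violates constraint 2: contains banned sequence /pr/ → phonotactically illegal
[vot] — violates constraint 3: syllable 1 coda contains /t/, which is not a licensed coda consonant → phonotactically illegal
[lvun.vkpo] — violates constraint 4: syllable 2 onset /vkp/ has 3 consonants (> 2) → phonotactically illegal
[preb] — violates constraint 2: contains banned sequence /pr/ → phonotactically illegal
No form is phonotactically legal → 0.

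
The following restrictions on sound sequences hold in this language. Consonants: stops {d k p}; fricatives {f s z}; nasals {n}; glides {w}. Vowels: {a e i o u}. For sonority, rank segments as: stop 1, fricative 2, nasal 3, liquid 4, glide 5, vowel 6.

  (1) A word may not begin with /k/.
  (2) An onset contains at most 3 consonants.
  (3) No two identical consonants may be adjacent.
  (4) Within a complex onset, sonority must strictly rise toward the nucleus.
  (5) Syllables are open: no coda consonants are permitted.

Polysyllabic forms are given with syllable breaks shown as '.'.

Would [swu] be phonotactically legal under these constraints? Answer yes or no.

yes

[swu] — σ1 onset /sw/ (2→5 rises), coda /∅/ ok → phonotactically legal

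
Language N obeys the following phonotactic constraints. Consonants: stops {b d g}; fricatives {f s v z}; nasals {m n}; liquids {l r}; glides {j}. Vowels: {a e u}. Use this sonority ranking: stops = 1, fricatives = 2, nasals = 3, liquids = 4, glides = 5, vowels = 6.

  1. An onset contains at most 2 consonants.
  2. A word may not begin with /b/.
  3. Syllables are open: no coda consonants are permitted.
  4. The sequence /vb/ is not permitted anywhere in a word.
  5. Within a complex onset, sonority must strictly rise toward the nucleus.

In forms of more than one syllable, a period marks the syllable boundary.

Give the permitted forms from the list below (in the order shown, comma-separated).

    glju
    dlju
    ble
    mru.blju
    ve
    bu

ve

glju — violates constraint 1: syllable 1 onset /glj/ has 3 consonants (> 2) → not permitted
dlju — violates constraint 1: syllable 1 onset /dlj/ has 3 consonants (> 2) → not permitted
ble — violates constraint 2: word begins with /b/ → not permitted
mru.blju — violates constraint 1: syllable 2 onset /blj/ has 3 consonants (> 2) → not permitted
ve — σ1 onset /v/, coda /∅/ ok → permitted
bu — violates constraint 2: word begins with /b/ → not permitted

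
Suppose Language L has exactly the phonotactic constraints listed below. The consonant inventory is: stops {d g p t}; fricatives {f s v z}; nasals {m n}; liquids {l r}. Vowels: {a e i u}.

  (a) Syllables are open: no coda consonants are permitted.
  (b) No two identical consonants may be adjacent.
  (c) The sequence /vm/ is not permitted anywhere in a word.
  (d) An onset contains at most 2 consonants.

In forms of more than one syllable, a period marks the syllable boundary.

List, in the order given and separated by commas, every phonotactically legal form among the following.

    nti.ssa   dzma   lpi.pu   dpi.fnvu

nti.ssa — violates constraint (b): adjacent identical consonants /ss/ → phonotactically illegal
dzma — violates constraint (d): syllable 1 onset /dzm/ has 3 consonants (> 2) → phonotactically illegal
lpi.pu — σ1 onset /lp/ (2C), coda /∅/ ok; σ2 onset /p/, coda /∅/ ok → phonotactically legal
dpi.fnvu — violates constraint (d): syllable 2 onset /fnv/ has 3 consonants (> 2) → phonotactically illegal

lpi.pu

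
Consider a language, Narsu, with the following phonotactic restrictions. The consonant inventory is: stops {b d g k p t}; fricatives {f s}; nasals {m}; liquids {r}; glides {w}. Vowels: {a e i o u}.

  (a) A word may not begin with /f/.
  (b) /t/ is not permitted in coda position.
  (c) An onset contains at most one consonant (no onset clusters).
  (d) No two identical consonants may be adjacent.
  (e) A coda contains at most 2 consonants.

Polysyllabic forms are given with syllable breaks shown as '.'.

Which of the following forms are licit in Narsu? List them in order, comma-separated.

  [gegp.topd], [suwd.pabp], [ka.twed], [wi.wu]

[gegp.topd], [suwd.pabp], [wi.wu]

[gegp.topd] — σ1 onset /g/, coda /gp/ (2C) ok; σ2 onset /t/, coda /pd/ (2C) ok → licit
[suwd.pabp] — σ1 onset /s/, coda /wd/ (2C) ok; σ2 onset /p/, coda /bp/ (2C) ok → licit
[ka.twed] — violates constraint (c): syllable 2 onset /tw/ has 2 consonants (> 1) → illicit
[wi.wu] — σ1 onset /w/, coda /∅/ ok; σ2 onset /w/, coda /∅/ ok → licit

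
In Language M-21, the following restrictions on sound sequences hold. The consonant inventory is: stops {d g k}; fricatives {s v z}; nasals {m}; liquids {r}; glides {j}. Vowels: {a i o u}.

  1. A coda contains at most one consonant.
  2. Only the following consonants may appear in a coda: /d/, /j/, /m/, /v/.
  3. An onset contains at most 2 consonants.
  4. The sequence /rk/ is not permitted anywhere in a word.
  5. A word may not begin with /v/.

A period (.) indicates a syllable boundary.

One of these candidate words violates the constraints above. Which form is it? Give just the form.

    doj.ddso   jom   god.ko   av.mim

doj.ddso — violates constraint 3: syllable 2 onset /dds/ has 3 consonants (> 2) → ill-formed
jom — σ1 onset /j/, coda /m/ ok → well-formed
god.ko — σ1 onset /g/, coda /d/ ok; σ2 onset /k/, coda /∅/ ok → well-formed
av.mim — σ1 onset /∅/, coda /v/ ok; σ2 onset /m/, coda /m/ ok → well-formed

doj.ddso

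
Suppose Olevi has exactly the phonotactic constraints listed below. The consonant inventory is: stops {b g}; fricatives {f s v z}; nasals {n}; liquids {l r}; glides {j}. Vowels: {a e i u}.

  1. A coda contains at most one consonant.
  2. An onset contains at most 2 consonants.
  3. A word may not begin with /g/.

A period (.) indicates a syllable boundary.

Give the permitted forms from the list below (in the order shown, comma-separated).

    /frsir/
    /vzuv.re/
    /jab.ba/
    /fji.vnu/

/frsir/ — violates constraint 2: syllable 1 onset /frs/ has 3 consonants (> 2) → not permitted
/vzuv.re/ — σ1 onset /vz/ (2C), coda /v/ ok; σ2 onset /r/, coda /∅/ ok → permitted
/jab.ba/ — σ1 onset /j/, coda /b/ ok; σ2 onset /b/, coda /∅/ ok → permitted
/fji.vnu/ — σ1 onset /fj/ (2C), coda /∅/ ok; σ2 onset /vn/ (2C), coda /∅/ ok → permitted

/vzuv.re/, /jab.ba/, /fji.vnu/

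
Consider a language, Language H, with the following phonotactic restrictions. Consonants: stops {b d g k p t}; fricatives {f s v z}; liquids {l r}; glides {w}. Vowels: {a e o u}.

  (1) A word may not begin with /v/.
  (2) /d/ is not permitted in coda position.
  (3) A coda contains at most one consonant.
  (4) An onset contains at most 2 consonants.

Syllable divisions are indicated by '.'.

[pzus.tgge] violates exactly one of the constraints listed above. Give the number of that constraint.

4

[pzus.tgge]: syllable 2 onset /tgg/ has 3 consonants (> 2).
This is a violation of constraint 4: "An onset contains at most 2 consonants."
The remaining constraints (1, 2, 3) are satisfied.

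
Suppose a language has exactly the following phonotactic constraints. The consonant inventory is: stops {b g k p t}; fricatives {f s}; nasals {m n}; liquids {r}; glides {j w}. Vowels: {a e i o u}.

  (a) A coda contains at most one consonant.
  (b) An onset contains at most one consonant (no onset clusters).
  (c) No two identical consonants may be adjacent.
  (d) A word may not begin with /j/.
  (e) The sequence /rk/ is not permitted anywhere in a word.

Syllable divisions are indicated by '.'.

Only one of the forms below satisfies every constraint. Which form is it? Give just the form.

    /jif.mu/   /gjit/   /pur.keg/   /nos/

/jif.mu/ — violates constraint (d): word begins with /j/ → phonotactically illegal
/gjit/ — violates constraint (b): syllable 1 onset /gj/ has 2 consonants (> 1) → phonotactically illegal
/pur.keg/ — violates constraint (e): contains banned sequence /rk/ → phonotactically illegal
/nos/ — σ1 onset /n/, coda /s/ ok → phonotactically legal

/nos/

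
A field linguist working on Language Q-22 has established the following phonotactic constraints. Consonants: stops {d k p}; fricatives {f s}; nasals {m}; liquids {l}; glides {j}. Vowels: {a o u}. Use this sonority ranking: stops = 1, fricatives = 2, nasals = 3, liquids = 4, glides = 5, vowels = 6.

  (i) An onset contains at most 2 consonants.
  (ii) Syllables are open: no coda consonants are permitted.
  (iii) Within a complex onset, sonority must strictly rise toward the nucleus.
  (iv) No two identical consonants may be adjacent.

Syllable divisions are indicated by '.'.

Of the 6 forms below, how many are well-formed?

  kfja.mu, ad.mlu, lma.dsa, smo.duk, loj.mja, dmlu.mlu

kfja.mu — violates constraint (i): syllable 1 onset /kfj/ has 3 consonants (> 2) → ill-formed
ad.mlu — violates constraint (ii): syllable 1 coda /d/ has 1 consonant (> 0) → ill-formed
lma.dsa — violates constraint (iii): syllable 1 onset /lm/: /l/ (liquid, 4) → /m/ (nasal, 3) does not rise → ill-formed
smo.duk — violates constraint (ii): syllable 2 coda /k/ has 1 consonant (> 0) → ill-formed
loj.mja — violates constraint (ii): syllable 1 coda /j/ has 1 consonant (> 0) → ill-formed
dmlu.mlu — violates constraint (i): syllable 1 onset /dml/ has 3 consonants (> 2) → ill-formed
No form is well-formed → 0.

0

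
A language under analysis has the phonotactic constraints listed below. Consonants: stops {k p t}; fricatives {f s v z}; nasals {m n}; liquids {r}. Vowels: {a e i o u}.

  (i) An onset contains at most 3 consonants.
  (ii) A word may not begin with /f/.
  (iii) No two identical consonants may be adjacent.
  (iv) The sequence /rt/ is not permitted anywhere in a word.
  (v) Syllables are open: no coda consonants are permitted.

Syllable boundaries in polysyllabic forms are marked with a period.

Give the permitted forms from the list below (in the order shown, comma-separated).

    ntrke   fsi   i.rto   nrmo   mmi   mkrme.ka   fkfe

ntrke — violates constraint (i): syllable 1 onset /ntrk/ has 4 consonants (> 3) → not permitted
fsi — violates constraint (ii): word begins with /f/ → not permitted
i.rto — violates constraint (iv): contains banned sequence /rt/ → not permitted
nrmo — σ1 onset /nrm/ (3C), coda /∅/ ok → permitted
mmi — violates constraint (iii): adjacent identical consonants /mm/ → not permitted
mkrme.ka — violates constraint (i): syllable 1 onset /mkrm/ has 4 consonants (> 3) → not permitted
fkfe — violates constraint (ii): word begins with /f/ → not permitted

nrmo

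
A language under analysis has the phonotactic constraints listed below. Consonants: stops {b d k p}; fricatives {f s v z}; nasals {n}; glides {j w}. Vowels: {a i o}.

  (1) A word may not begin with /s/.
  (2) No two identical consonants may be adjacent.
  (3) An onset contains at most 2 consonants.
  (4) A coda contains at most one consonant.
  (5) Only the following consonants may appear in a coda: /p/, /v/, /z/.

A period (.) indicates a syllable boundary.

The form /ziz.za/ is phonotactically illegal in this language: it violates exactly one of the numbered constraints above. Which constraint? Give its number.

2

/ziz.za/: adjacent identical consonants /zz/.
This is a violation of constraint 2: "No two identical consonants may be adjacent."
The remaining constraints (1, 3, 4, 5) are satisfied.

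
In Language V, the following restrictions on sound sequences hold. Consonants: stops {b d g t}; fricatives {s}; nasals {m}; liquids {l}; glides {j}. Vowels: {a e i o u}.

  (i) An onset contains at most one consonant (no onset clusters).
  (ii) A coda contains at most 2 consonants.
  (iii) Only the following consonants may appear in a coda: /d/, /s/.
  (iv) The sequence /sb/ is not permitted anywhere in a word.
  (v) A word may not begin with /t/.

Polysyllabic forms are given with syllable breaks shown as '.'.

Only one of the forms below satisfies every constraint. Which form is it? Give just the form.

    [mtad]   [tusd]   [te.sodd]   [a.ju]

[a.ju]

[mtad] — violates constraint (i): syllable 1 onset /mt/ has 2 consonants (> 1) → ill-formed
[tusd] — violates constraint (v): word begins with /t/ → ill-formed
[te.sodd] — violates constraint (v): word begins with /t/ → ill-formed
[a.ju] — σ1 onset /∅/, coda /∅/ ok; σ2 onset /j/, coda /∅/ ok → well-formed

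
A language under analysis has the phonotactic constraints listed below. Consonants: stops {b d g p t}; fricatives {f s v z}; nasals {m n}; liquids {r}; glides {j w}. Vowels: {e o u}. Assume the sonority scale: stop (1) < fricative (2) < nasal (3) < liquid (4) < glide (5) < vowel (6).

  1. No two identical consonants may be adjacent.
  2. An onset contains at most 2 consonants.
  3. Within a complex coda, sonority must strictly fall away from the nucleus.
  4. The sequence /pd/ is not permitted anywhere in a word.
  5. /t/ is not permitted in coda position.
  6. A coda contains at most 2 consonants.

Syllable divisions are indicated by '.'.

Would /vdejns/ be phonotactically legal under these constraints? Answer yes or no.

/vdejns/ — violates constraint 6: syllable 1 coda /jns/ has 3 consonants (> 2) → phonotactically illegal

no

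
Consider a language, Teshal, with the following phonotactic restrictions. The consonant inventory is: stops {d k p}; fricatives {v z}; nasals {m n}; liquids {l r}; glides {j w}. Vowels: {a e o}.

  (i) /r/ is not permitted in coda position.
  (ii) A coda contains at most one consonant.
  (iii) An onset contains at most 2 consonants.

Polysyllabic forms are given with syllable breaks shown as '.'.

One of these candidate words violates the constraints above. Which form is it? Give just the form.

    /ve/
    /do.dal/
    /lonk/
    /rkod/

/lonk/

/ve/ — σ1 onset /v/, coda /∅/ ok → well-formed
/do.dal/ — σ1 onset /d/, coda /∅/ ok; σ2 onset /d/, coda /l/ ok → well-formed
/lonk/ — violates constraint (ii): syllable 1 coda /nk/ has 2 consonants (> 1) → ill-formed
/rkod/ — σ1 onset /rk/ (2C), coda /d/ ok → well-formed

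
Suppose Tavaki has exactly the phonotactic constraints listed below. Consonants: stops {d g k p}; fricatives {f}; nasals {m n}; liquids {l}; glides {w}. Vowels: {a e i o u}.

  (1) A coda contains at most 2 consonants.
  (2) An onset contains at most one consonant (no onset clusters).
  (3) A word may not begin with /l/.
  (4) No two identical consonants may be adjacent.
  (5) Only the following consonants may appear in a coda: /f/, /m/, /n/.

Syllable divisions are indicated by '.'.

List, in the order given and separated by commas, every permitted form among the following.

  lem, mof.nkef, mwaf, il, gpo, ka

ka

lem — violates constraint 3: word begins with /l/ → not permitted
mof.nkef — violates constraint 2: syllable 2 onset /nk/ has 2 consonants (> 1) → not permitted
mwaf — violates constraint 2: syllable 1 onset /mw/ has 2 consonants (> 1) → not permitted
il — violates constraint 5: syllable 1 coda contains /l/, which is not a licensed coda consonant → not permitted
gpo — violates constraint 2: syllable 1 onset /gp/ has 2 consonants (> 1) → not permitted
ka — σ1 onset /k/, coda /∅/ ok → permitted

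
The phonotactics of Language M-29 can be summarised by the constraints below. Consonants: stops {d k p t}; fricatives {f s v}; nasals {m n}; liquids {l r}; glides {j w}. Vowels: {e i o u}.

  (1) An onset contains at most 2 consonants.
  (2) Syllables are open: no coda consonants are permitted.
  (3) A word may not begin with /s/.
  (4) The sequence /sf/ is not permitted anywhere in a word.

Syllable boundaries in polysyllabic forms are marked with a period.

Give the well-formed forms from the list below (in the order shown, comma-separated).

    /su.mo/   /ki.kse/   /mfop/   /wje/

/ki.kse/, /wje/

/su.mo/ — violates constraint 3: word begins with /s/ → ill-formed
/ki.kse/ — σ1 onset /k/, coda /∅/ ok; σ2 onset /ks/ (2C), coda /∅/ ok → well-formed
/mfop/ — violates constraint 2: syllable 1 coda /p/ has 1 consonant (> 0) → ill-formed
/wje/ — σ1 onset /wj/ (2C), coda /∅/ ok → well-formed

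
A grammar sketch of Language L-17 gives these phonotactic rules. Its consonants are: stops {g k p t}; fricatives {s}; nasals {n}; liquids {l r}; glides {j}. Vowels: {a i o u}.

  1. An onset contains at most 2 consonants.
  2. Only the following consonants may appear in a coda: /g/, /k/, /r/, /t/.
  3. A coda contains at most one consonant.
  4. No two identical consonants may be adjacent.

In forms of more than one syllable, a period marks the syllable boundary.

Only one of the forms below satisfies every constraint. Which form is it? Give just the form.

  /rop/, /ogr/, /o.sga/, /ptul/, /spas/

/o.sga/

/rop/ — violates constraint 2: syllable 1 coda contains /p/, which is not a licensed coda consonant → illicit
/ogr/ — violates constraint 3: syllable 1 coda /gr/ has 2 consonants (> 1) → illicit
/o.sga/ — σ1 onset /∅/, coda /∅/ ok; σ2 onset /sg/ (2C), coda /∅/ ok → licit
/ptul/ — violates constraint 2: syllable 1 coda contains /l/, which is not a licensed coda consonant → illicit
/spas/ — violates constraint 2: syllable 1 coda contains /s/, which is not a licensed coda consonant → illicit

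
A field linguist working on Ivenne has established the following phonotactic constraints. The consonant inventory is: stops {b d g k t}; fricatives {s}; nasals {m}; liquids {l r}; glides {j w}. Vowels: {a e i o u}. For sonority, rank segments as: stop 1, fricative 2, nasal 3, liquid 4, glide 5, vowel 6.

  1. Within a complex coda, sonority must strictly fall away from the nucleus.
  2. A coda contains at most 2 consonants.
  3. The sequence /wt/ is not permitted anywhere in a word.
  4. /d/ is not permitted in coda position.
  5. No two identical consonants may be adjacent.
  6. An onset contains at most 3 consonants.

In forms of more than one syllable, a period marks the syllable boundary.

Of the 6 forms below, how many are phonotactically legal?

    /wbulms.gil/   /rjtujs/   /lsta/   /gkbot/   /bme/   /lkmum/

/wbulms.gil/ — violates constraint 2: syllable 1 coda /lms/ has 3 consonants (> 2) → phonotactically illegal
/rjtujs/ — σ1 onset /rjt/ (3C), coda /js/ (5→2 falls) ok → phonotactically legal
/lsta/ — σ1 onset /lst/ (3C), coda /∅/ ok → phonotactically legal
/gkbot/ — σ1 onset /gkb/ (3C), coda /t/ ok → phonotactically legal
/bme/ — σ1 onset /bm/ (2C), coda /∅/ ok → phonotactically legal
/lkmum/ — σ1 onset /lkm/ (3C), coda /m/ ok → phonotactically legal
Phonotactically legal: /rjtujs/, /lsta/, /gkbot/, /bme/, /lkmum/ → 5.

5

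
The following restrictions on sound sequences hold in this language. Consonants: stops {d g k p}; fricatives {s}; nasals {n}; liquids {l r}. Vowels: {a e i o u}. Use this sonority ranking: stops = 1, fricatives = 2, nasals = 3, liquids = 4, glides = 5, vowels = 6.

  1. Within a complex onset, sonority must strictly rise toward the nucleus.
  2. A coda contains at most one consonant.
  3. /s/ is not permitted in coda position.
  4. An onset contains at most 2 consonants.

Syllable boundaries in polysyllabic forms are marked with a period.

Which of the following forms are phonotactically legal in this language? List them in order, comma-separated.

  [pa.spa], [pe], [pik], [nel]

[pa.spa] — violates constraint 1: syllable 2 onset /sp/: /s/ (fricative, 2) → /p/ (stop, 1) does not rise → phonotactically illegal
[pe] — σ1 onset /p/, coda /∅/ ok → phonotactically legal
[pik] — σ1 onset /p/, coda /k/ ok → phonotactically legal
[nel] — σ1 onset /n/, coda /l/ ok → phonotactically legal

[pe], [pik], [nel]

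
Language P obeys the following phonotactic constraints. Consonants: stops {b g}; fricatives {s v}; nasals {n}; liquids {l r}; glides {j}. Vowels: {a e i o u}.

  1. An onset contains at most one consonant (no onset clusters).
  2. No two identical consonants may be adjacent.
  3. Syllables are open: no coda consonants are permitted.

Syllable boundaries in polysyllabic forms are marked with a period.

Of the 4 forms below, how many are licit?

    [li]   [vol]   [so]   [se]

3

[li] — σ1 onset /l/, coda /∅/ ok → licit
[vol] — violates constraint 3: syllable 1 coda /l/ has 1 consonant (> 0) → illicit
[so] — σ1 onset /s/, coda /∅/ ok → licit
[se] — σ1 onset /s/, coda /∅/ ok → licit
Licit: [li], [so], [se] → 3.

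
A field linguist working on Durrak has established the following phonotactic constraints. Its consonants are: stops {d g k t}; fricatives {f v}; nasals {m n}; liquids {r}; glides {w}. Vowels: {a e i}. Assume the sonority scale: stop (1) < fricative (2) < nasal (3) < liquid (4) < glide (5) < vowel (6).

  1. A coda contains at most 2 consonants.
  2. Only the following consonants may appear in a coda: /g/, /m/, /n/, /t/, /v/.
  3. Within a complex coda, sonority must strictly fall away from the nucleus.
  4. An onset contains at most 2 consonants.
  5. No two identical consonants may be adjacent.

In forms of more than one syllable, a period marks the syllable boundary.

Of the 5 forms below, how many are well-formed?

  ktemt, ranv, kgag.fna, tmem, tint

ktemt — σ1 onset /kt/ (2C), coda /mt/ (3→1 falls) ok → well-formed
ranv — σ1 onset /r/, coda /nv/ (3→2 falls) ok → well-formed
kgag.fna — σ1 onset /kg/ (2C), coda /g/ ok; σ2 onset /fn/ (2C), coda /∅/ ok → well-formed
tmem — σ1 onset /tm/ (2C), coda /m/ ok → well-formed
tint — σ1 onset /t/, coda /nt/ (3→1 falls) ok → well-formed
Well-formed: ktemt, ranv, kgag.fna, tmem, tint → 5.

5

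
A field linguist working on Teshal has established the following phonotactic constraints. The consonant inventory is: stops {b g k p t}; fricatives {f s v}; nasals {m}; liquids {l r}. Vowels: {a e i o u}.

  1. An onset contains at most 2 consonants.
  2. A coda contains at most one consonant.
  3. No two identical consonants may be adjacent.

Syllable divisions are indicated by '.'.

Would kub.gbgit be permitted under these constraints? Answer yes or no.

kub.gbgit — violates constraint 1: syllable 2 onset /gbg/ has 3 consonants (> 2) → not permitted

no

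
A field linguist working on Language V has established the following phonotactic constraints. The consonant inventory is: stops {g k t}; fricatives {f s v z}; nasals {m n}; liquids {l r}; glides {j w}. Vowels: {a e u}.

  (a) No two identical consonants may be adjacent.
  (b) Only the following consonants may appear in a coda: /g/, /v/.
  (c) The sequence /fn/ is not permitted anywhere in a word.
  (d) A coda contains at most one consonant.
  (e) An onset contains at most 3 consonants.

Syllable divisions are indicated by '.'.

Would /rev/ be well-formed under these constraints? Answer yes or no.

/rev/ — σ1 onset /r/, coda /v/ ok → well-formed

yes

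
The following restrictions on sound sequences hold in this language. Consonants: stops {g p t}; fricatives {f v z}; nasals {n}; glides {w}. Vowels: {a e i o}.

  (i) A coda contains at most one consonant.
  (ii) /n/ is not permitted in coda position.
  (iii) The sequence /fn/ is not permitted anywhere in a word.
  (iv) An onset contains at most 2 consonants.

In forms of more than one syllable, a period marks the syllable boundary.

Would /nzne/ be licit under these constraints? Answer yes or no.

/nzne/ — violates constraint (iv): syllable 1 onset /nzn/ has 3 consonants (> 2) → illicit

no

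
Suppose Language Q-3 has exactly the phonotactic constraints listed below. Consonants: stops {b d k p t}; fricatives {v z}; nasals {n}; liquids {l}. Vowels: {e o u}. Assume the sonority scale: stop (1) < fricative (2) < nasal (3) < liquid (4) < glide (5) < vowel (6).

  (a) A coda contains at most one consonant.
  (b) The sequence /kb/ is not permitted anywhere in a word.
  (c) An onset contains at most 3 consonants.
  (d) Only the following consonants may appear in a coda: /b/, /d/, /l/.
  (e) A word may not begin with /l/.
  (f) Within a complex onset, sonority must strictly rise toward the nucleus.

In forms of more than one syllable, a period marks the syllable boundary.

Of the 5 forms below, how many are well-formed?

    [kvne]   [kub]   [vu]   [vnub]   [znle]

5

[kvne] — σ1 onset /kvn/ (1→2→3 rises), coda /∅/ ok → well-formed
[kub] — σ1 onset /k/, coda /b/ ok → well-formed
[vu] — σ1 onset /v/, coda /∅/ ok → well-formed
[vnub] — σ1 onset /vn/ (2→3 rises), coda /b/ ok → well-formed
[znle] — σ1 onset /znl/ (2→3→4 rises), coda /∅/ ok → well-formed
Well-formed: [kvne], [kub], [vu], [vnub], [znle] → 5.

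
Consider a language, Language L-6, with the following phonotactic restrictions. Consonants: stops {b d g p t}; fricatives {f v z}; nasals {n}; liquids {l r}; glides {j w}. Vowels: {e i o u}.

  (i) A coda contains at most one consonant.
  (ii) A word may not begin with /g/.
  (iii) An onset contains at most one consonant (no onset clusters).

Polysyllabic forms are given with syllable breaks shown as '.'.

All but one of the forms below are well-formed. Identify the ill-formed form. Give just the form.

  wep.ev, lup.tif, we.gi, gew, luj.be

gew

wep.ev — σ1 onset /w/, coda /p/ ok; σ2 onset /∅/, coda /v/ ok → well-formed
lup.tif — σ1 onset /l/, coda /p/ ok; σ2 onset /t/, coda /f/ ok → well-formed
we.gi — σ1 onset /w/, coda /∅/ ok; σ2 onset /g/, coda /∅/ ok → well-formed
gew — violates constraint (ii): word begins with /g/ → ill-formed
luj.be — σ1 onset /l/, coda /j/ ok; σ2 onset /b/, coda /∅/ ok → well-formed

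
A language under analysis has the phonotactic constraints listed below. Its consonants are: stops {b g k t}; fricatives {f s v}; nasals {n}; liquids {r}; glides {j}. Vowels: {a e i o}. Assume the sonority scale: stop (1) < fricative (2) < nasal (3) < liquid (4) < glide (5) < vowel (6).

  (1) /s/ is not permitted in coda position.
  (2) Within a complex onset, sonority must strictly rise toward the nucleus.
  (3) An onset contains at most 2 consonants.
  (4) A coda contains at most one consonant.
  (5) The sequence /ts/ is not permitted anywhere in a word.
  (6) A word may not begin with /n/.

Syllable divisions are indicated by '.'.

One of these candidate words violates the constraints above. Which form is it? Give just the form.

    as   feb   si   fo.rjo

as

as — violates constraint 1: syllable 1 coda contains /s/ → not permitted
feb — σ1 onset /f/, coda /b/ ok → permitted
si — σ1 onset /s/, coda /∅/ ok → permitted
fo.rjo — σ1 onset /f/, coda /∅/ ok; σ2 onset /rj/ (4→5 rises), coda /∅/ ok → permitted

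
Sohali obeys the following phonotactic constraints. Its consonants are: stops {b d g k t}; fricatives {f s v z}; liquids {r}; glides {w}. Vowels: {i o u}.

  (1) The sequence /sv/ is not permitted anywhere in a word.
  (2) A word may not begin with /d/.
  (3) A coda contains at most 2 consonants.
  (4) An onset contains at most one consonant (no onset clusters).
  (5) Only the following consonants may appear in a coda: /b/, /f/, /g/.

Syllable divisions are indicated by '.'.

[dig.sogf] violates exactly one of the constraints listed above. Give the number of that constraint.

2

[dig.sogf]: word begins with /d/.
This is a violation of constraint 2: "A word may not begin with /d/."
The remaining constraints (1, 3, 4, 5) are satisfied.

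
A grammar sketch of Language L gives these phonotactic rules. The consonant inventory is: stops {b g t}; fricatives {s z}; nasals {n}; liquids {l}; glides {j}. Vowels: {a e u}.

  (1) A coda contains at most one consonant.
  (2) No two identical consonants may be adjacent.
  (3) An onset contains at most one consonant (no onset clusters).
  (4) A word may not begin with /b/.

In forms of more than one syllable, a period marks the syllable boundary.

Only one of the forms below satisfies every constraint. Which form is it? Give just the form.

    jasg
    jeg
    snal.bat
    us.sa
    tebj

jeg

jasg — violates constraint 1: syllable 1 coda /sg/ has 2 consonants (> 1) → ill-formed
jeg — σ1 onset /j/, coda /g/ ok → well-formed
snal.bat — violates constraint 3: syllable 1 onset /sn/ has 2 consonants (> 1) → ill-formed
us.sa — violates constraint 2: adjacent identical consonants /ss/ → ill-formed
tebj — violates constraint 1: syllable 1 coda /bj/ has 2 consonants (> 1) → ill-formed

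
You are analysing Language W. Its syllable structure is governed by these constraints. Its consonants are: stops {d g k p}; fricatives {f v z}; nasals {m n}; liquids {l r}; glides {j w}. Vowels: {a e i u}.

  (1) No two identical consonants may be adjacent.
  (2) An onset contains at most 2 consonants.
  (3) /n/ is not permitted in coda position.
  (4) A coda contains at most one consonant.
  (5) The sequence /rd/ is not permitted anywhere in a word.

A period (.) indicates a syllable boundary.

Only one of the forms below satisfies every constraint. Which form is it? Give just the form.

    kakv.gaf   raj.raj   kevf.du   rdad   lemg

raj.raj

kakv.gaf — violates constraint 4: syllable 1 coda /kv/ has 2 consonants (> 1) → phonotactically illegal
raj.raj — σ1 onset /r/, coda /j/ ok; σ2 onset /r/, coda /j/ ok → phonotactically legal
kevf.du — violates constraint 4: syllable 1 coda /vf/ has 2 consonants (> 1) → phonotactically illegal
rdad — violates constraint 5: contains banned sequence /rd/ → phonotactically illegal
lemg — violates constraint 4: syllable 1 coda /mg/ has 2 consonants (> 1) → phonotactically illegal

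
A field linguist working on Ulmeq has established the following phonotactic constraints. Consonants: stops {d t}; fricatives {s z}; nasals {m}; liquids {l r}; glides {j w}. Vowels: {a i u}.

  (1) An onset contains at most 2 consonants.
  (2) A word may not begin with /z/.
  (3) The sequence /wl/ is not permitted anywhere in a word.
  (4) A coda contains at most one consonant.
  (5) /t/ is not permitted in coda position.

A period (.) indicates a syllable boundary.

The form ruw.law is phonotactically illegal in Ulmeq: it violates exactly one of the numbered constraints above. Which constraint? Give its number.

3

ruw.law: contains banned sequence /wl/.
This is a violation of constraint 3: "The sequence /wl/ is not permitted anywhere in a word."
The remaining constraints (1, 2, 4, 5) are satisfied.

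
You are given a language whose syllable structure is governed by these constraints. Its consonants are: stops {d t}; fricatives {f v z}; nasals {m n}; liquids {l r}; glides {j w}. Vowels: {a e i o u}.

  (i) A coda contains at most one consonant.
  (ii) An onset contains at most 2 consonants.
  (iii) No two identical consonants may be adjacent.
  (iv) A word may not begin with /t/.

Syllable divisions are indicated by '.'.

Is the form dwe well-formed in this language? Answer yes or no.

yes

dwe — σ1 onset /dw/ (2C), coda /∅/ ok → well-formed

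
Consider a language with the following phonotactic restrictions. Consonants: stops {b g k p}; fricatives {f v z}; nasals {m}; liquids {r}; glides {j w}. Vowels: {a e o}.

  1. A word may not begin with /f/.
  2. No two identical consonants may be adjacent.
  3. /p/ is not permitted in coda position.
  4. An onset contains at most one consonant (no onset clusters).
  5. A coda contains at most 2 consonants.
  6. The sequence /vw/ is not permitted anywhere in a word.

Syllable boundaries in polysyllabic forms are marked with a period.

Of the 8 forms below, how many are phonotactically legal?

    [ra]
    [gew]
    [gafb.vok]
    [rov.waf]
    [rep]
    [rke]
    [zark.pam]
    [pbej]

4

[ra] — σ1 onset /r/, coda /∅/ ok → phonotactically legal
[gew] — σ1 onset /g/, coda /w/ ok → phonotactically legal
[gafb.vok] — σ1 onset /g/, coda /fb/ (2C) ok; σ2 onset /v/, coda /k/ ok → phonotactically legal
[rov.waf] — violates constraint 6: contains banned sequence /vw/ → phonotactically illegal
[rep] — violates constraint 3: syllable 1 coda contains /p/ → phonotactically illegal
[rke] — violates constraint 4: syllable 1 onset /rk/ has 2 consonants (> 1) → phonotactically illegal
[zark.pam] — σ1 onset /z/, coda /rk/ (2C) ok; σ2 onset /p/, coda /m/ ok → phonotactically legal
[pbej] — violates constraint 4: syllable 1 onset /pb/ has 2 consonants (> 1) → phonotactically illegal
Phonotactically legal: [ra], [gew], [gafb.vok], [zark.pam] → 4.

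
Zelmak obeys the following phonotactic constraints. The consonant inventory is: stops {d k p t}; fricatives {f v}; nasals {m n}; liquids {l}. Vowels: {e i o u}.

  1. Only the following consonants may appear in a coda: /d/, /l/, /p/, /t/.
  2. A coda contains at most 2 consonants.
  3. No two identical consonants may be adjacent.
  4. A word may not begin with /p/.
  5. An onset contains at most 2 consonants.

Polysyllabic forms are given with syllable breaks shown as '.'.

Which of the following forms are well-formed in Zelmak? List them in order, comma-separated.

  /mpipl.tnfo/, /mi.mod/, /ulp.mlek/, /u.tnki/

/mpipl.tnfo/ — violates constraint 5: syllable 2 onset /tnf/ has 3 consonants (> 2) → ill-formed
/mi.mod/ — σ1 onset /m/, coda /∅/ ok; σ2 onset /m/, coda /d/ ok → well-formed
/ulp.mlek/ — violates constraint 1: syllable 2 coda contains /k/, which is not a licensed coda consonant → ill-formed
/u.tnki/ — violates constraint 5: syllable 2 onset /tnk/ has 3 consonants (> 2) → ill-formed

/mi.mod/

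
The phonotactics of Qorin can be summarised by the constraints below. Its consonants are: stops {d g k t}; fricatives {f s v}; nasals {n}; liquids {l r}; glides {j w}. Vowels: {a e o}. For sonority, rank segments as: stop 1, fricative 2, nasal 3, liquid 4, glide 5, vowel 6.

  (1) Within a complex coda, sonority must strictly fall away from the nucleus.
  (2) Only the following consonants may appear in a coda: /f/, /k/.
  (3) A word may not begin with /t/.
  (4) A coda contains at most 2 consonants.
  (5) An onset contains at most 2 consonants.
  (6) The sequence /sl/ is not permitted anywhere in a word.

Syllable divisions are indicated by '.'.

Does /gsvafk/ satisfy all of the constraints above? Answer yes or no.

no

/gsvafk/ — violates constraint 5: syllable 1 onset /gsv/ has 3 consonants (> 2) → phonotactically illegal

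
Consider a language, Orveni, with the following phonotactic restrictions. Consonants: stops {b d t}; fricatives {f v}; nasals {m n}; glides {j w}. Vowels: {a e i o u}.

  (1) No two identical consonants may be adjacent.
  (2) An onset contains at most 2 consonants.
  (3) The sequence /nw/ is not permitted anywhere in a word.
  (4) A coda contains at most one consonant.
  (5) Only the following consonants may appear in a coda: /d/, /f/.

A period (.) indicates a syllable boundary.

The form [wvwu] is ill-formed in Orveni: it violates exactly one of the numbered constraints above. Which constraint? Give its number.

2

[wvwu]: syllable 1 onset /wvw/ has 3 consonants (> 2).
This is a violation of constraint 2: "An onset contains at most 2 consonants."
The remaining constraints (1, 3, 4, 5) are satisfied.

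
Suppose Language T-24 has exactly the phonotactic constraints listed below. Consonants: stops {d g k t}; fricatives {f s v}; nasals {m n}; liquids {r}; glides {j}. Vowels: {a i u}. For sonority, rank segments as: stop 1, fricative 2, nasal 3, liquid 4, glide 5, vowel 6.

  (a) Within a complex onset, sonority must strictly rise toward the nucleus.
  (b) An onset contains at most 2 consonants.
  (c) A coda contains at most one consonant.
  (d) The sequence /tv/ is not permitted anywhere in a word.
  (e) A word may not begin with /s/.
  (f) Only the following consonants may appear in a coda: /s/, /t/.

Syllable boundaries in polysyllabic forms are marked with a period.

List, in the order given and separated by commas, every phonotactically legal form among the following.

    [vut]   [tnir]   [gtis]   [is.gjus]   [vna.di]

[vut] — σ1 onset /v/, coda /t/ ok → phonotactically legal
[tnir] — violates constraint (f): syllable 1 coda contains /r/, which is not a licensed coda consonant → phonotactically illegal
[gtis] — violates constraint (a): syllable 1 onset /gt/: /g/ (stop, 1) → /t/ (stop, 1) does not rise → phonotactically illegal
[is.gjus] — σ1 onset /∅/, coda /s/ ok; σ2 onset /gj/ (1→5 rises), coda /s/ ok → phonotactically legal
[vna.di] — σ1 onset /vn/ (2→3 rises), coda /∅/ ok; σ2 onset /d/, coda /∅/ ok → phonotactically legal

[vut], [is.gjus], [vna.di]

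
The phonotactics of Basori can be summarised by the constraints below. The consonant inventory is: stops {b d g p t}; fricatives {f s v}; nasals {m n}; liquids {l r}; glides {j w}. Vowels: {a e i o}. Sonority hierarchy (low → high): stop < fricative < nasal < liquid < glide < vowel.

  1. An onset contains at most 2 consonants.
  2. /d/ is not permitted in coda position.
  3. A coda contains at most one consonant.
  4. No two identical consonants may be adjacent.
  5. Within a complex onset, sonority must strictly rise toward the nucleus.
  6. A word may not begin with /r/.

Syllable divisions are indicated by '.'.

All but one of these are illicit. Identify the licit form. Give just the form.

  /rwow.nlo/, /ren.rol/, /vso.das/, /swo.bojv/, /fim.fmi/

/fim.fmi/

/rwow.nlo/ — violates constraint 6: word begins with /r/ → illicit
/ren.rol/ — violates constraint 6: word begins with /r/ → illicit
/vso.das/ — violates constraint 5: syllable 1 onset /vs/: /v/ (fricative, 2) → /s/ (fricative, 2) does not rise → illicit
/swo.bojv/ — violates constraint 3: syllable 2 coda /jv/ has 2 consonants (> 1) → illicit
/fim.fmi/ — σ1 onset /f/, coda /m/ ok; σ2 onset /fm/ (2→3 rises), coda /∅/ ok → licit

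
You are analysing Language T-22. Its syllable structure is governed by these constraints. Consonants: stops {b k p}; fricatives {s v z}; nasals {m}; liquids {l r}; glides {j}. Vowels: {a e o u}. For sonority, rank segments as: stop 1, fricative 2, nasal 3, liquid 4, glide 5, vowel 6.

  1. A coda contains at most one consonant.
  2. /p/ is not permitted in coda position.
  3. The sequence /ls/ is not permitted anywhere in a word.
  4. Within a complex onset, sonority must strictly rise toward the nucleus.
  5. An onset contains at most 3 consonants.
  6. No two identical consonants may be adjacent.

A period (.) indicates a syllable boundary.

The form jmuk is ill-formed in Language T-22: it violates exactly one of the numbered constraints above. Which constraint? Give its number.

4

jmuk: syllable 1 onset /jm/: /j/ (glide, 5) → /m/ (nasal, 3) does not rise.
This is a violation of constraint 4: "Within a complex onset, sonority must strictly rise toward the nucleus."
The remaining constraints (1, 2, 3, 5, 6) are satisfied.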